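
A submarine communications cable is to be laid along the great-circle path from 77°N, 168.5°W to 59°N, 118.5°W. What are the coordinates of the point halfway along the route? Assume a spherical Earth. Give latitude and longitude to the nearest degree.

≈ 70°N, 133°W

Write both endpoints as unit vectors p₁, p₂ with components (cos φ cos λ, cos φ sin λ, sin φ).
The central angle between the endpoints is δ = arccos(p₁·p₂) ≈ 0.428 rad (24.5°).
Interpolate at f = 1/2 with slerp weights a = sin((1−f)δ)/sin δ ≈ 0.512, b = sin(fδ)/sin δ ≈ 0.512.
p = a·p₁ + b·p₂ ≈ (-0.239, -0.255, 0.937); φ = arcsin(p_z) ≈ 69.58°, λ = atan2(p_y, p_x) ≈ -133.14°.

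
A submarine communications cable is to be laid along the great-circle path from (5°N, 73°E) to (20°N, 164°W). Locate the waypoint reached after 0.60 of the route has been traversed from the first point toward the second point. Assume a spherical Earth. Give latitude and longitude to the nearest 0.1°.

≈ (26.3°N, 144.5°E)

Convert each endpoint to a unit vector on the sphere (x = cos φ cos λ, y = cos φ sin λ, z = sin φ).
The central angle between the endpoints is δ = arccos(p₁·p₂) ≈ 2.071 rad (118.7°).
Interpolate at f = 0.60 with slerp weights a = sin((1−f)δ)/sin δ ≈ 0.840, b = sin(fδ)/sin δ ≈ 1.079.
p = a·p₁ + b·p₂ ≈ (-0.730, 0.521, 0.442); φ = arcsin(p_z) ≈ 26.25°, λ = atan2(p_y, p_x) ≈ 144.50°.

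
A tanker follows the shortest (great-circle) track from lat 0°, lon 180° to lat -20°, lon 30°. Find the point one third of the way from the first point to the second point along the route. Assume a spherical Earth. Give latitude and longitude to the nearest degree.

≈ lat -26°, lon 138°

The haversine formula gives a central angle δ ≈ 2.521 rad (144.5°) between the endpoints.
Interpolate at f = 1/3 with slerp weights a = sin((1−f)δ)/sin δ ≈ 1.710, b = sin(fδ)/sin δ ≈ 1.282.
p = a·p₁ + b·p₂ ≈ (-0.667, 0.602, -0.438); φ = arcsin(p_z) ≈ -26.00°, λ = atan2(p_y, p_x) ≈ 137.92°.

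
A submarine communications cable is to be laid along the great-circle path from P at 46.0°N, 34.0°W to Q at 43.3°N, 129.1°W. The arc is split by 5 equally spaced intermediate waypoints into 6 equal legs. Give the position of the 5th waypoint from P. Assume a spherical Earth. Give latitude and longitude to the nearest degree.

Convert each endpoint to a unit vector on the sphere (x = cos φ cos λ, y = cos φ sin λ, z = sin φ).
The central angle between the endpoints is δ = arccos(p₁·p₂) ≈ 1.106 rad (63.4°).
Interpolate at f = 5/6 with slerp weights a = sin((1−f)δ)/sin δ ≈ 0.205, b = sin(fδ)/sin δ ≈ 0.891.
p = a·p₁ + b·p₂ ≈ (-0.291, -0.583, 0.759); φ = arcsin(p_z) ≈ 49.34°, λ = atan2(p_y, p_x) ≈ -116.52°.

≈ 49°N, 117°W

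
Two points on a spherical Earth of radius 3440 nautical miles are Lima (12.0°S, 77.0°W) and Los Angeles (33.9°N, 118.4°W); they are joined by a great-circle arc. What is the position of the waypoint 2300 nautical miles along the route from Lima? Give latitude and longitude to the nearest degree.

≈ (18°N, 101°W)

Write both endpoints as unit vectors p₁, p₂ with components (cos φ cos λ, cos φ sin λ, sin φ).
The central angle between the endpoints is δ = arccos(p₁·p₂) ≈ 1.055 rad (60.5°). The total great-circle distance is δ·R ≈ 1.055 × 3440 ≈ 3630 nmi, so the target fraction is f = 2300/3630 ≈ 0.634.
Interpolate at f ≈ 0.634 with slerp weights a = sin((1−f)δ)/sin δ ≈ 0.433, b = sin(fδ)/sin δ ≈ 0.713.
p = a·p₁ + b·p₂ ≈ (-0.186, -0.933, 0.307); φ = arcsin(p_z) ≈ 17.90°, λ = atan2(p_y, p_x) ≈ -101.27°.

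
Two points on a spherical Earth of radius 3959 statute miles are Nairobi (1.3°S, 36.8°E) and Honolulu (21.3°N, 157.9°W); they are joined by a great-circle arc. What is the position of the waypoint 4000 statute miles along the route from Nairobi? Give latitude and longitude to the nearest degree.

≈ 43°N, 78°E

Convert each endpoint to a unit vector on the sphere (x = cos φ cos λ, y = cos φ sin λ, z = sin φ).
The central angle between the endpoints is δ = arccos(p₁·p₂) ≈ 2.712 rad (155.4°). The total great-circle distance is δ·R ≈ 2.712 × 3959 ≈ 10737 mi, so the target fraction is f = 4000/10737 ≈ 0.373.
Interpolate at f ≈ 0.373 with slerp weights a = sin((1−f)δ)/sin δ ≈ 2.381, b = sin(fδ)/sin δ ≈ 2.034.
p = a·p₁ + b·p₂ ≈ (0.150, 0.713, 0.685); φ = arcsin(p_z) ≈ 43.23°, λ = atan2(p_y, p_x) ≈ 78.11°.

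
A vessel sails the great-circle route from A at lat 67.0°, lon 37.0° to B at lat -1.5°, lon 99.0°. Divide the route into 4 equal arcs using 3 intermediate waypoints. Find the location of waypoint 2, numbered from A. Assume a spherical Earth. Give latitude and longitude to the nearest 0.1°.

≈ lat 36.0°, lon 82.7°

Convert each endpoint to a unit vector on the sphere (x = cos φ cos λ, y = cos φ sin λ, z = sin φ).
The central angle between the endpoints is δ = arccos(p₁·p₂) ≈ 1.411 rad (80.8°).
Interpolate at f = 2/4 with slerp weights a = sin((1−f)δ)/sin δ ≈ 0.657, b = sin(fδ)/sin δ ≈ 0.657.
p = a·p₁ + b·p₂ ≈ (0.102, 0.803, 0.587); φ = arcsin(p_z) ≈ 35.97°, λ = atan2(p_y, p_x) ≈ 82.74°.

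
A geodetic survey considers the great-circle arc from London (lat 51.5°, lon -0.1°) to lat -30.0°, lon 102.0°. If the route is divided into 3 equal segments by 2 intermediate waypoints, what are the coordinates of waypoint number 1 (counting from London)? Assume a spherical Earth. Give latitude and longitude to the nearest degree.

The haversine formula gives a central angle δ ≈ 2.099 rad (120.3°) between the endpoints.
Interpolate at f = 1/3 with slerp weights a = sin((1−f)δ)/sin δ ≈ 1.141, b = sin(fδ)/sin δ ≈ 0.746.
p = a·p₁ + b·p₂ ≈ (0.576, 0.631, 0.520); φ = arcsin(p_z) ≈ 31.34°, λ = atan2(p_y, p_x) ≈ 47.59°.

≈ lat 31°, lon 48°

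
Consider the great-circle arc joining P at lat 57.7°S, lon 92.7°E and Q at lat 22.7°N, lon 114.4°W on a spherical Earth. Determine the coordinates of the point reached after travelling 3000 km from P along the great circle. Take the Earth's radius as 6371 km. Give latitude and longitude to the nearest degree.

From cos δ = sin φ₁ sin φ₂ + cos φ₁ cos φ₂ cos Δλ, the central angle is δ ≈ 2.442 rad (139.9°). The total great-circle distance is δ·R ≈ 2.442 × 6371 ≈ 15557 km, so the target fraction is f = 3000/15557 ≈ 0.193.
Interpolate at f ≈ 0.193 with slerp weights a = sin((1−f)δ)/sin δ ≈ 1.430, b = sin(fδ)/sin δ ≈ 0.704.
p = a·p₁ + b·p₂ ≈ (-0.304, 0.171, -0.937); φ = arcsin(p_z) ≈ -69.55°, λ = atan2(p_y, p_x) ≈ 150.61°.

≈ lat 70°S, lon 151°E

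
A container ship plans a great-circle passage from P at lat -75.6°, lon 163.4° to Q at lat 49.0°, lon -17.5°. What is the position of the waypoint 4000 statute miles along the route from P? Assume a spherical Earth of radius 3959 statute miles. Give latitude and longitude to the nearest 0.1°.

≈ lat -46.5°, lon -18.2°

Convert each endpoint to a unit vector on the sphere (x = cos φ cos λ, y = cos φ sin λ, z = sin φ).
The central angle between the endpoints is δ = arccos(p₁·p₂) ≈ 2.677 rad (153.4°). The total great-circle distance is δ·R ≈ 2.677 × 3959 ≈ 10599 mi, so the target fraction is f = 4000/10599 ≈ 0.377.
Interpolate at f ≈ 0.377 with slerp weights a = sin((1−f)δ)/sin δ ≈ 2.223, b = sin(fδ)/sin δ ≈ 1.892.
p = a·p₁ + b·p₂ ≈ (0.654, -0.215, -0.725); φ = arcsin(p_z) ≈ -46.51°, λ = atan2(p_y, p_x) ≈ -18.22°.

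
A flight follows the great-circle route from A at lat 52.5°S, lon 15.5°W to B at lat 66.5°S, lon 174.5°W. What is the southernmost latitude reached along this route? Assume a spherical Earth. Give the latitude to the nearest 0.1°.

≈ 84.2°S

The great circle lies in the plane with unit normal n̂ = (p₁ × p₂)/|p₁ × p₂|.
Here n̂_z ≈ -0.101; the vertex latitude is φ_max = arccos|n̂_z| ≈ 84.2°.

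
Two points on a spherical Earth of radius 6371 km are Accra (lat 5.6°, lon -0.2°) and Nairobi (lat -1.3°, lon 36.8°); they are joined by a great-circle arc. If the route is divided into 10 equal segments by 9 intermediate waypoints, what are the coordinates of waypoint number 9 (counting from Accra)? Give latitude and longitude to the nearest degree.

≈ lat -1°, lon 33°

Write both endpoints as unit vectors p₁, p₂ with components (cos φ cos λ, cos φ sin λ, sin φ).
The central angle between the endpoints is δ = arccos(p₁·p₂) ≈ 0.656 rad (37.6°).
Interpolate at f = 9/10 with slerp weights a = sin((1−f)δ)/sin δ ≈ 0.107, b = sin(fδ)/sin δ ≈ 0.913.
p = a·p₁ + b·p₂ ≈ (0.838, 0.546, -0.010); φ = arcsin(p_z) ≈ -0.59°, λ = atan2(p_y, p_x) ≈ 33.11°.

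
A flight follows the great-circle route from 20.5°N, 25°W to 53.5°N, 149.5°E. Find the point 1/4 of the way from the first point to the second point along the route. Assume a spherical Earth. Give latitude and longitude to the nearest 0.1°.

Convert each endpoint to a unit vector on the sphere (x = cos φ cos λ, y = cos φ sin λ, z = sin φ).
The central angle between the endpoints is δ = arccos(p₁·p₂) ≈ 1.847 rad (105.8°).
Interpolate at f = 1/4 with slerp weights a = sin((1−f)δ)/sin δ ≈ 1.022, b = sin(fδ)/sin δ ≈ 0.463.
p = a·p₁ + b·p₂ ≈ (0.630, -0.265, 0.730); φ = arcsin(p_z) ≈ 46.90°, λ = atan2(p_y, p_x) ≈ -22.79°.

≈ 46.9°N, 22.8°W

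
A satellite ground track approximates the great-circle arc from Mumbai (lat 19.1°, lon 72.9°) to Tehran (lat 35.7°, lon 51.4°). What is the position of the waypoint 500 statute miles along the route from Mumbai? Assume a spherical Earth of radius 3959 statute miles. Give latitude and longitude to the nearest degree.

The haversine formula gives a central angle δ ≈ 0.440 rad (25.2°) between the endpoints. The total great-circle distance is δ·R ≈ 0.440 × 3959 ≈ 1740 mi, so the target fraction is f = 500/1740 ≈ 0.287.
Interpolate at f ≈ 0.287 with slerp weights a = sin((1−f)δ)/sin δ ≈ 0.724, b = sin(fδ)/sin δ ≈ 0.296.
p = a·p₁ + b·p₂ ≈ (0.351, 0.842, 0.410); φ = arcsin(p_z) ≈ 24.19°, λ = atan2(p_y, p_x) ≈ 67.36°.

≈ lat 24°, lon 67°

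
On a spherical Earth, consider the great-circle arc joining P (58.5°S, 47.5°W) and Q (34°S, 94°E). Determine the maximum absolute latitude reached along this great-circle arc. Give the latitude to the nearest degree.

≈ 74°S

The great circle lies in the plane with unit normal n̂ = (p₁ × p₂)/|p₁ × p₂|.
Here n̂_z ≈ +0.272; the vertex latitude is φ_max = arccos|n̂_z| ≈ 74.2°.
Check via Clairaut: cos φ_max = |cos φ₁| · sin C = cos(58.5°)·sin(148.6°) ≈ 0.272, again giving ≈ 74.2°.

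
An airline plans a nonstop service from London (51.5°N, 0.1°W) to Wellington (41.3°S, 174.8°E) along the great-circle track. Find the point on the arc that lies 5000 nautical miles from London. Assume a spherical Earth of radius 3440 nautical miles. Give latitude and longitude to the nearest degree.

≈ (42°N, 151°E)

Convert each endpoint to a unit vector on the sphere (x = cos φ cos λ, y = cos φ sin λ, z = sin φ).
The central angle between the endpoints is δ = arccos(p₁·p₂) ≈ 2.953 rad (169.2°). The total great-circle distance is δ·R ≈ 2.953 × 3440 ≈ 10160 nmi, so the target fraction is f = 5000/10160 ≈ 0.492.
Interpolate at f ≈ 0.492 with slerp weights a = sin((1−f)δ)/sin δ ≈ 5.332, b = sin(fδ)/sin δ ≈ 5.308.
p = a·p₁ + b·p₂ ≈ (-0.653, 0.356, 0.669); φ = arcsin(p_z) ≈ 42.00°, λ = atan2(p_y, p_x) ≈ 151.41°.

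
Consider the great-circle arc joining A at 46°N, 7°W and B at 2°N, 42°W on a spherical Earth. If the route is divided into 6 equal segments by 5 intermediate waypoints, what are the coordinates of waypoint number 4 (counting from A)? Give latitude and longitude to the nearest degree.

≈ 17°N, 33°W

Convert each endpoint to a unit vector on the sphere (x = cos φ cos λ, y = cos φ sin λ, z = sin φ).
The central angle between the endpoints is δ = arccos(p₁·p₂) ≈ 0.935 rad (53.6°).
Interpolate at f = 4/6 with slerp weights a = sin((1−f)δ)/sin δ ≈ 0.381, b = sin(fδ)/sin δ ≈ 0.726.
p = a·p₁ + b·p₂ ≈ (0.802, -0.517, 0.299); φ = arcsin(p_z) ≈ 17.43°, λ = atan2(p_y, p_x) ≈ -32.84°.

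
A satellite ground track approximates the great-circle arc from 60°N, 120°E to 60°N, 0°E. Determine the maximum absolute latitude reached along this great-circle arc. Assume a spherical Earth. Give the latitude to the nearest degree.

≈ 74°N

The great circle lies in the plane with unit normal n̂ = (p₁ × p₂)/|p₁ × p₂|.
Here n̂_z ≈ -0.277; the vertex latitude is φ_max = arccos|n̂_z| ≈ 73.9°.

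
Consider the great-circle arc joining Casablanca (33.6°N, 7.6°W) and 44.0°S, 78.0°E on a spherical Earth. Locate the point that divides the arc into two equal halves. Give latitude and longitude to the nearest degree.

Write both endpoints as unit vectors p₁, p₂ with components (cos φ cos λ, cos φ sin λ, sin φ).
The central angle between the endpoints is δ = arccos(p₁·p₂) ≈ 1.916 rad (109.8°).
Interpolate at f = 1/2 with slerp weights a = sin((1−f)δ)/sin δ ≈ 0.869, b = sin(fδ)/sin δ ≈ 0.869.
p = a·p₁ + b·p₂ ≈ (0.848, 0.516, -0.123); φ = arcsin(p_z) ≈ -7.05°, λ = atan2(p_y, p_x) ≈ 31.32°.

≈ 7°S, 31°E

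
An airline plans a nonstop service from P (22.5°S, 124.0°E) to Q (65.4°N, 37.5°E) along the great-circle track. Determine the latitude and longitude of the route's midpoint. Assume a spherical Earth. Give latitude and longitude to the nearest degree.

The haversine formula gives a central angle δ ≈ 1.901 rad (108.9°) between the endpoints.
Interpolate at f = 1/2 with slerp weights a = sin((1−f)δ)/sin δ ≈ 0.860, b = sin(fδ)/sin δ ≈ 0.860.
p = a·p₁ + b·p₂ ≈ (-0.160, 0.877, 0.453); φ = arcsin(p_z) ≈ 26.94°, λ = atan2(p_y, p_x) ≈ 100.36°.

≈ (27°N, 100°E)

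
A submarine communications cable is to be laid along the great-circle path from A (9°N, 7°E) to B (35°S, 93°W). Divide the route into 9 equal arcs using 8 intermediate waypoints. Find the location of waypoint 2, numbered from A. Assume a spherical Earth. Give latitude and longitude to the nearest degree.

Write both endpoints as unit vectors p₁, p₂ with components (cos φ cos λ, cos φ sin λ, sin φ).
The central angle between the endpoints is δ = arccos(p₁·p₂) ≈ 1.803 rad (103.3°).
Interpolate at f = 2/9 with slerp weights a = sin((1−f)δ)/sin δ ≈ 1.013, b = sin(fδ)/sin δ ≈ 0.401.
p = a·p₁ + b·p₂ ≈ (0.976, -0.206, -0.071); φ = arcsin(p_z) ≈ -4.10°, λ = atan2(p_y, p_x) ≈ -11.92°.

≈ (4°S, 12°W)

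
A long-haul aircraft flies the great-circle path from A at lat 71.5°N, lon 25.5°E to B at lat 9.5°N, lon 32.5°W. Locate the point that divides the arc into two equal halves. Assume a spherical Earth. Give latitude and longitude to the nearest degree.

≈ lat 43°N, lon 19°W

Write both endpoints as unit vectors p₁, p₂ with components (cos φ cos λ, cos φ sin λ, sin φ).
The central angle between the endpoints is δ = arccos(p₁·p₂) ≈ 1.243 rad (71.2°).
Interpolate at f = 1/2 with slerp weights a = sin((1−f)δ)/sin δ ≈ 0.615, b = sin(fδ)/sin δ ≈ 0.615.
p = a·p₁ + b·p₂ ≈ (0.688, -0.242, 0.685); φ = arcsin(p_z) ≈ 43.21°, λ = atan2(p_y, p_x) ≈ -19.38°.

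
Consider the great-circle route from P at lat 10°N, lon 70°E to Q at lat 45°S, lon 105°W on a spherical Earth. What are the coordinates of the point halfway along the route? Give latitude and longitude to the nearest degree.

≈ lat 62°S, lon 58°E

Convert each endpoint to a unit vector on the sphere (x = cos φ cos λ, y = cos φ sin λ, z = sin φ).
The central angle between the endpoints is δ = arccos(p₁·p₂) ≈ 2.526 rad (144.7°).
Interpolate at f = 1/2 with slerp weights a = sin((1−f)δ)/sin δ ≈ 1.651, b = sin(fδ)/sin δ ≈ 1.651.
p = a·p₁ + b·p₂ ≈ (0.254, 0.400, -0.881); φ = arcsin(p_z) ≈ -61.71°, λ = atan2(p_y, p_x) ≈ 57.60°.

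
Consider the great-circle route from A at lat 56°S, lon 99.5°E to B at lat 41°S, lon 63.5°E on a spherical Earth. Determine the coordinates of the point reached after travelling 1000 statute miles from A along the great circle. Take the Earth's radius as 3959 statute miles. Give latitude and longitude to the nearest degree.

Convert each endpoint to a unit vector on the sphere (x = cos φ cos λ, y = cos φ sin λ, z = sin φ).
The central angle between the endpoints is δ = arccos(p₁·p₂) ≈ 0.484 rad (27.7°). The total great-circle distance is δ·R ≈ 0.484 × 3959 ≈ 1915 mi, so the target fraction is f = 1000/1915 ≈ 0.522.
Interpolate at f ≈ 0.522 with slerp weights a = sin((1−f)δ)/sin δ ≈ 0.492, b = sin(fδ)/sin δ ≈ 0.537.
p = a·p₁ + b·p₂ ≈ (0.136, 0.635, -0.761); φ = arcsin(p_z) ≈ -49.54°, λ = atan2(p_y, p_x) ≈ 77.94°.

≈ lat 50°S, lon 78°E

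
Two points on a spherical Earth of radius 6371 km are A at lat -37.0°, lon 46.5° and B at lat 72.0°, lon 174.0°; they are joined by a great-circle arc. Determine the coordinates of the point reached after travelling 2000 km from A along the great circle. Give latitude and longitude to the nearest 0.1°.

≈ lat -20.0°, lon 53.2°

Convert each endpoint to a unit vector on the sphere (x = cos φ cos λ, y = cos φ sin λ, z = sin φ).
The central angle between the endpoints is δ = arccos(p₁·p₂) ≈ 2.378 rad (136.3°). The total great-circle distance is δ·R ≈ 2.378 × 6371 ≈ 15152 km, so the target fraction is f = 2000/15152 ≈ 0.132.
Interpolate at f ≈ 0.132 with slerp weights a = sin((1−f)δ)/sin δ ≈ 1.274, b = sin(fδ)/sin δ ≈ 0.447.
p = a·p₁ + b·p₂ ≈ (0.563, 0.752, -0.342); φ = arcsin(p_z) ≈ -19.99°, λ = atan2(p_y, p_x) ≈ 53.19°.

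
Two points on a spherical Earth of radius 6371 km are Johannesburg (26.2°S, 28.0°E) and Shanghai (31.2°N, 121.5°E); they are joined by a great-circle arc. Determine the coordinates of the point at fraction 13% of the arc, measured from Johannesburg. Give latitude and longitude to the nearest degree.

Convert each endpoint to a unit vector on the sphere (x = cos φ cos λ, y = cos φ sin λ, z = sin φ).
The central angle between the endpoints is δ = arccos(p₁·p₂) ≈ 1.850 rad (106.0°).
Interpolate at f = 0.13 with slerp weights a = sin((1−f)δ)/sin δ ≈ 1.039, b = sin(fδ)/sin δ ≈ 0.248.
p = a·p₁ + b·p₂ ≈ (0.713, 0.619, -0.331); φ = arcsin(p_z) ≈ -19.30°, λ = atan2(p_y, p_x) ≈ 40.95°.

≈ (19°S, 41°E)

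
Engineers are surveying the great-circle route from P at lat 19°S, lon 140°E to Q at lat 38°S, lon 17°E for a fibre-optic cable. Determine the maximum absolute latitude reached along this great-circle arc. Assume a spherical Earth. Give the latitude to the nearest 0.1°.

The great circle lies in the plane with unit normal n̂ = (p₁ × p₂)/|p₁ × p₂|.
Here n̂_z ≈ -0.638; the vertex latitude is φ_max = arccos|n̂_z| ≈ 50.3°.

≈ 50.3°S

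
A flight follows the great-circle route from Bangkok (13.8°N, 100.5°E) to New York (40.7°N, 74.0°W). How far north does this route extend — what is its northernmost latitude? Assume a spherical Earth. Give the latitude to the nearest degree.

≈ 85°N

The great circle lies in the plane with unit normal n̂ = (p₁ × p₂)/|p₁ × p₂|.
Here n̂_z ≈ -0.086; the vertex latitude is φ_max = arccos|n̂_z| ≈ 85.0°.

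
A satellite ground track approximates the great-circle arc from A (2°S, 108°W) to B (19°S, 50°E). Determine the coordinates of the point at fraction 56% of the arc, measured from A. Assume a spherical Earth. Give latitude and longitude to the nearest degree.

≈ (45°S, 25°W)

Write both endpoints as unit vectors p₁, p₂ with components (cos φ cos λ, cos φ sin λ, sin φ).
The central angle between the endpoints is δ = arccos(p₁·p₂) ≈ 2.615 rad (149.9°).
Interpolate at f = 0.56 with slerp weights a = sin((1−f)δ)/sin δ ≈ 1.818, b = sin(fδ)/sin δ ≈ 1.980.
p = a·p₁ + b·p₂ ≈ (0.642, -0.294, -0.708); φ = arcsin(p_z) ≈ -45.08°, λ = atan2(p_y, p_x) ≈ -24.61°.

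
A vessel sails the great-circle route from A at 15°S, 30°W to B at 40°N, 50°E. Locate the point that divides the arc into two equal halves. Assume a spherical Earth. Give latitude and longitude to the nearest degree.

The haversine formula gives a central angle δ ≈ 1.609 rad (92.2°) between the endpoints.
Interpolate at f = 1/2 with slerp weights a = sin((1−f)δ)/sin δ ≈ 0.721, b = sin(fδ)/sin δ ≈ 0.721.
p = a·p₁ + b·p₂ ≈ (0.958, 0.075, 0.277); φ = arcsin(p_z) ≈ 16.07°, λ = atan2(p_y, p_x) ≈ 4.47°.

≈ 16°N, 4°E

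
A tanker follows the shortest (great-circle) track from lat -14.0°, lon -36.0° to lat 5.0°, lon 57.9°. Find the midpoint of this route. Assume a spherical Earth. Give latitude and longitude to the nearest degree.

Write both endpoints as unit vectors p₁, p₂ with components (cos φ cos λ, cos φ sin λ, sin φ).
The central angle between the endpoints is δ = arccos(p₁·p₂) ≈ 1.658 rad (95.0°).
Interpolate at f = 1/2 with slerp weights a = sin((1−f)δ)/sin δ ≈ 0.740, b = sin(fδ)/sin δ ≈ 0.740.
p = a·p₁ + b·p₂ ≈ (0.973, 0.202, -0.115); φ = arcsin(p_z) ≈ -6.58°, λ = atan2(p_y, p_x) ≈ 11.76°.

≈ lat -7°, lon 12°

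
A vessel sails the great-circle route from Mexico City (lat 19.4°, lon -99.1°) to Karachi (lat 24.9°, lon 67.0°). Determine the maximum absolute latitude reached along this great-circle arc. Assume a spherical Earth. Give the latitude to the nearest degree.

The great circle lies in the plane with unit normal n̂ = (p₁ × p₂)/|p₁ × p₂|.
Here n̂_z ≈ +0.284; the vertex latitude is φ_max = arccos|n̂_z| ≈ 73.5°.

≈ 73°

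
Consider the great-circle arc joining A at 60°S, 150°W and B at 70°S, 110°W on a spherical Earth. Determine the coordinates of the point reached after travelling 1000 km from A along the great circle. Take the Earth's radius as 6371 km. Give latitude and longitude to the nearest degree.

≈ 66°S, 135°W

The haversine formula gives a central angle δ ≈ 0.334 rad (19.1°) between the endpoints. The total great-circle distance is δ·R ≈ 0.334 × 6371 ≈ 2127 km, so the target fraction is f = 1000/2127 ≈ 0.470.
Interpolate at f ≈ 0.470 with slerp weights a = sin((1−f)δ)/sin δ ≈ 0.537, b = sin(fδ)/sin δ ≈ 0.477.
p = a·p₁ + b·p₂ ≈ (-0.288, -0.288, -0.913); φ = arcsin(p_z) ≈ -65.97°, λ = atan2(p_y, p_x) ≈ -135.07°.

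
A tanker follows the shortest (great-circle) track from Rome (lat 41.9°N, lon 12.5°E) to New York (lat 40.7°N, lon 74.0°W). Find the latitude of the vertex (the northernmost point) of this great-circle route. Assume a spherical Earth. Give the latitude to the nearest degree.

The great circle lies in the plane with unit normal n̂ = (p₁ × p₂)/|p₁ × p₂|.
Here n̂_z ≈ -0.638; the vertex latitude is φ_max = arccos|n̂_z| ≈ 50.4°.
Check via Clairaut: cos φ_max = |cos φ₁| · sin C = cos(41.9°)·sin(59.0°) ≈ 0.638, again giving ≈ 50.4°.

≈ 50°N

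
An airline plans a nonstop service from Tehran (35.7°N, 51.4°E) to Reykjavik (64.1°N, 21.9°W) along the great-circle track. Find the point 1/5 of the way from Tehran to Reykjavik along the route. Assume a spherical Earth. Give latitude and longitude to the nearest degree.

≈ 44°N, 44°E

Write both endpoints as unit vectors p₁, p₂ with components (cos φ cos λ, cos φ sin λ, sin φ).
The central angle between the endpoints is δ = arccos(p₁·p₂) ≈ 0.893 rad (51.2°).
Interpolate at f = 1/5 with slerp weights a = sin((1−f)δ)/sin δ ≈ 0.841, b = sin(fδ)/sin δ ≈ 0.228.
p = a·p₁ + b·p₂ ≈ (0.519, 0.497, 0.696); φ = arcsin(p_z) ≈ 44.11°, λ = atan2(p_y, p_x) ≈ 43.76°.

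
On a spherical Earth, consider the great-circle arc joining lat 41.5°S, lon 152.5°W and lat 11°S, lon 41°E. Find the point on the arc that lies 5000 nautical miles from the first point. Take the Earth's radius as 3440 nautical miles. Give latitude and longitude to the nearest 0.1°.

Convert each endpoint to a unit vector on the sphere (x = cos φ cos λ, y = cos φ sin λ, z = sin φ).
The central angle between the endpoints is δ = arccos(p₁·p₂) ≈ 2.200 rad (126.0°). The total great-circle distance is δ·R ≈ 2.200 × 3440 ≈ 7568 nmi, so the target fraction is f = 5000/7568 ≈ 0.661.
Interpolate at f ≈ 0.661 with slerp weights a = sin((1−f)δ)/sin δ ≈ 0.840, b = sin(fδ)/sin δ ≈ 1.228.
p = a·p₁ + b·p₂ ≈ (0.352, 0.501, -0.791); φ = arcsin(p_z) ≈ -52.27°, λ = atan2(p_y, p_x) ≈ 54.88°.

≈ lat 52.3°S, lon 54.9°E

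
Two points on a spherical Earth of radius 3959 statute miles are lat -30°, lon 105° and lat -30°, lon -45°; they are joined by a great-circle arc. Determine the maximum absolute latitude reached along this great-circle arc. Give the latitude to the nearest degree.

The great circle lies in the plane with unit normal n̂ = (p₁ × p₂)/|p₁ × p₂|.
Here n̂_z ≈ -0.409; the vertex latitude is φ_max = arccos|n̂_z| ≈ 65.9°.
Check via Clairaut: cos φ_max = |cos φ₁| · sin C = cos(30.0°)·sin(151.8°) ≈ 0.409, again giving ≈ 65.9°.

≈ -66°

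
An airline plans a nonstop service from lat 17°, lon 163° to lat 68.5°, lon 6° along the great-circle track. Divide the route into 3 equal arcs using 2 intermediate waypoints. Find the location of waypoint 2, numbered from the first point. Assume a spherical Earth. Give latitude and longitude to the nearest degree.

≈ lat 77°, lon 130°

The haversine formula gives a central angle δ ≈ 1.621 rad (92.9°) between the endpoints.
Interpolate at f = 2/3 with slerp weights a = sin((1−f)δ)/sin δ ≈ 0.515, b = sin(fδ)/sin δ ≈ 0.884.
p = a·p₁ + b·p₂ ≈ (-0.149, 0.178, 0.973); φ = arcsin(p_z) ≈ 76.58°, λ = atan2(p_y, p_x) ≈ 129.97°.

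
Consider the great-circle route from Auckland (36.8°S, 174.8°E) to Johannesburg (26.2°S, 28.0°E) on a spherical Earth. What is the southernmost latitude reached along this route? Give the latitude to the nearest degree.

The great circle lies in the plane with unit normal n̂ = (p₁ × p₂)/|p₁ × p₂|.
Here n̂_z ≈ -0.418; the vertex latitude is φ_max = arccos|n̂_z| ≈ 65.3°.
Check via Clairaut: cos φ_max = |cos φ₁| · sin C = cos(36.8°)·sin(148.5°) ≈ 0.418, again giving ≈ 65.3°.

≈ 65°S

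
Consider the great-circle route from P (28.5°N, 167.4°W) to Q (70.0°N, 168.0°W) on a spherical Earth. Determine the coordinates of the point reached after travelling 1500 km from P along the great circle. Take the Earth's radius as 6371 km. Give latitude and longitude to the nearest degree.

≈ (42°N, 167°W)

Write both endpoints as unit vectors p₁, p₂ with components (cos φ cos λ, cos φ sin λ, sin φ).
The central angle between the endpoints is δ = arccos(p₁·p₂) ≈ 0.724 rad (41.5°). The total great-circle distance is δ·R ≈ 0.724 × 6371 ≈ 4615 km, so the target fraction is f = 1500/4615 ≈ 0.325.
Interpolate at f ≈ 0.325 with slerp weights a = sin((1−f)δ)/sin δ ≈ 0.709, b = sin(fδ)/sin δ ≈ 0.352.
p = a·p₁ + b·p₂ ≈ (-0.726, -0.161, 0.669); φ = arcsin(p_z) ≈ 41.99°, λ = atan2(p_y, p_x) ≈ -167.50°.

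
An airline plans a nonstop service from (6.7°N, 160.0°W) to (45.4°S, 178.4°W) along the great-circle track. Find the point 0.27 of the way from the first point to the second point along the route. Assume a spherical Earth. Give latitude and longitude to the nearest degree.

Convert each endpoint to a unit vector on the sphere (x = cos φ cos λ, y = cos φ sin λ, z = sin φ).
The central angle between the endpoints is δ = arccos(p₁·p₂) ≈ 0.954 rad (54.6°).
Interpolate at f = 0.27 with slerp weights a = sin((1−f)δ)/sin δ ≈ 0.786, b = sin(fδ)/sin δ ≈ 0.312.
p = a·p₁ + b·p₂ ≈ (-0.953, -0.273, -0.131); φ = arcsin(p_z) ≈ -7.50°, λ = atan2(p_y, p_x) ≈ -164.00°.

≈ (8°S, 164°W)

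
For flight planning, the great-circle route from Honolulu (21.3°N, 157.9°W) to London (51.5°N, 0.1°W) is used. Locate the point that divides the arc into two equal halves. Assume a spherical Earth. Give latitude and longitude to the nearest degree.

The haversine formula gives a central angle δ ≈ 1.826 rad (104.6°) between the endpoints.
Interpolate at f = 1/2 with slerp weights a = sin((1−f)δ)/sin δ ≈ 0.818, b = sin(fδ)/sin δ ≈ 0.818.
p = a·p₁ + b·p₂ ≈ (-0.197, -0.288, 0.937); φ = arcsin(p_z) ≈ 69.60°, λ = atan2(p_y, p_x) ≈ -124.40°.

≈ 70°N, 124°W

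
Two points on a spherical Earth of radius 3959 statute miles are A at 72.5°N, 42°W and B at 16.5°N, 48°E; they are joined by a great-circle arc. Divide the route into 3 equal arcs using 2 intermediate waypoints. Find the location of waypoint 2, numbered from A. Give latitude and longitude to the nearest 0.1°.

Convert each endpoint to a unit vector on the sphere (x = cos φ cos λ, y = cos φ sin λ, z = sin φ).
The central angle between the endpoints is δ = arccos(p₁·p₂) ≈ 1.296 rad (74.3°).
Interpolate at f = 2/3 with slerp weights a = sin((1−f)δ)/sin δ ≈ 0.435, b = sin(fδ)/sin δ ≈ 0.790.
p = a·p₁ + b·p₂ ≈ (0.604, 0.476, 0.639); φ = arcsin(p_z) ≈ 39.75°, λ = atan2(p_y, p_x) ≈ 38.20°.

≈ 39.7°N, 38.2°E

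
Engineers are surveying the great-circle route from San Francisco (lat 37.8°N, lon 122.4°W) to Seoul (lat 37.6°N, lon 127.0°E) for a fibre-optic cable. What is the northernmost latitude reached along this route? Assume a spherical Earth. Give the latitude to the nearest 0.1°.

≈ 53.6°N

The great circle lies in the plane with unit normal n̂ = (p₁ × p₂)/|p₁ × p₂|.
Here n̂_z ≈ -0.593; the vertex latitude is φ_max = arccos|n̂_z| ≈ 53.6°.
Check via Clairaut: cos φ_max = |cos φ₁| · sin C = cos(37.8°)·sin(48.6°) ≈ 0.593, again giving ≈ 53.6°.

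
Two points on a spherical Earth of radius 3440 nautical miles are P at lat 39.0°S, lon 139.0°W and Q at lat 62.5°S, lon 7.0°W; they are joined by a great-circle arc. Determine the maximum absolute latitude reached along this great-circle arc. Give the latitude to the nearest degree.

≈ 74°S

The great circle lies in the plane with unit normal n̂ = (p₁ × p₂)/|p₁ × p₂|.
Here n̂_z ≈ +0.281; the vertex latitude is φ_max = arccos|n̂_z| ≈ 73.7°.
Check via Clairaut: cos φ_max = |cos φ₁| · sin C = cos(39.0°)·sin(158.8°) ≈ 0.281, again giving ≈ 73.7°.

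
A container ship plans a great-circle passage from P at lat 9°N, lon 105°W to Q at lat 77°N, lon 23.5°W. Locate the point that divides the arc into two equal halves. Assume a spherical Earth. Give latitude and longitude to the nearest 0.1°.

≈ lat 47.3°N, lon 92.7°W

Convert each endpoint to a unit vector on the sphere (x = cos φ cos λ, y = cos φ sin λ, z = sin φ).
The central angle between the endpoints is δ = arccos(p₁·p₂) ≈ 1.384 rad (79.3°).
Interpolate at f = 1/2 with slerp weights a = sin((1−f)δ)/sin δ ≈ 0.649, b = sin(fδ)/sin δ ≈ 0.649.
p = a·p₁ + b·p₂ ≈ (-0.032, -0.678, 0.734); φ = arcsin(p_z) ≈ 47.26°, λ = atan2(p_y, p_x) ≈ -92.71°.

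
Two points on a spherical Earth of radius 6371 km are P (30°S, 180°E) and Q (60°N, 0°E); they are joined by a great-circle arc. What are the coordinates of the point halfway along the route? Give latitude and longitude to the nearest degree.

≈ (45°N, 180°E)

The haversine formula gives a central angle δ ≈ 2.618 rad (150.0°) between the endpoints.
Interpolate at f = 1/2 with slerp weights a = sin((1−f)δ)/sin δ ≈ 1.932, b = sin(fδ)/sin δ ≈ 1.932.
p = a·p₁ + b·p₂ ≈ (-0.707, -0.000, 0.707); φ = arcsin(p_z) ≈ 45.00°, λ = atan2(p_y, p_x) ≈ -180.00°.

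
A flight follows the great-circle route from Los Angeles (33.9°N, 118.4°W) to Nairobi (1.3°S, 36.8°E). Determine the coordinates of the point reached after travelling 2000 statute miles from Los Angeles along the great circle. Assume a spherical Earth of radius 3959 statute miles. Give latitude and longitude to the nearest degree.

Convert each endpoint to a unit vector on the sphere (x = cos φ cos λ, y = cos φ sin λ, z = sin φ).
The central angle between the endpoints is δ = arccos(p₁·p₂) ≈ 2.443 rad (140.0°). The total great-circle distance is δ·R ≈ 2.443 × 3959 ≈ 9673 mi, so the target fraction is f = 2000/9673 ≈ 0.207.
Interpolate at f ≈ 0.207 with slerp weights a = sin((1−f)δ)/sin δ ≈ 1.452, b = sin(fδ)/sin δ ≈ 0.753.
p = a·p₁ + b·p₂ ≈ (0.030, -0.609, 0.793); φ = arcsin(p_z) ≈ 52.43°, λ = atan2(p_y, p_x) ≈ -87.22°.

≈ 52°N, 87°W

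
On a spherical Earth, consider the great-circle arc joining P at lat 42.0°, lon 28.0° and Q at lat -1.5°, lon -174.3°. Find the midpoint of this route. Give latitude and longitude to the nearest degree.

≈ lat 57°, lon 144°

Write both endpoints as unit vectors p₁, p₂ with components (cos φ cos λ, cos φ sin λ, sin φ).
The central angle between the endpoints is δ = arccos(p₁·p₂) ≈ 2.353 rad (134.8°).
Interpolate at f = 1/2 with slerp weights a = sin((1−f)δ)/sin δ ≈ 1.302, b = sin(fδ)/sin δ ≈ 1.302.
p = a·p₁ + b·p₂ ≈ (-0.441, 0.325, 0.837); φ = arcsin(p_z) ≈ 56.81°, λ = atan2(p_y, p_x) ≈ 143.60°.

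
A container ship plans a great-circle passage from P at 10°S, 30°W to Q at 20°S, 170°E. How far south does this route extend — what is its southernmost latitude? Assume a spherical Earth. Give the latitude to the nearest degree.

≈ 57°S

The great circle lies in the plane with unit normal n̂ = (p₁ × p₂)/|p₁ × p₂|.
Here n̂_z ≈ -0.540; the vertex latitude is φ_max = arccos|n̂_z| ≈ 57.3°.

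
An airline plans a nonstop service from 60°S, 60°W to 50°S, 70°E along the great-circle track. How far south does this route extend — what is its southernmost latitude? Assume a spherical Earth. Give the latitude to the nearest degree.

≈ 74°S

The great circle lies in the plane with unit normal n̂ = (p₁ × p₂)/|p₁ × p₂|.
Here n̂_z ≈ +0.277; the vertex latitude is φ_max = arccos|n̂_z| ≈ 73.9°.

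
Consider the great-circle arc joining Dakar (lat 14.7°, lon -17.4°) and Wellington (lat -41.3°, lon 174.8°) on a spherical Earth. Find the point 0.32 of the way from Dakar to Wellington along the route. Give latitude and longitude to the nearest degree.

≈ lat -31°, lon -34°

Convert each endpoint to a unit vector on the sphere (x = cos φ cos λ, y = cos φ sin λ, z = sin φ).
The central angle between the endpoints is δ = arccos(p₁·p₂) ≈ 2.642 rad (151.4°).
Interpolate at f = 0.32 with slerp weights a = sin((1−f)δ)/sin δ ≈ 2.034, b = sin(fδ)/sin δ ≈ 1.562.
p = a·p₁ + b·p₂ ≈ (0.709, -0.482, -0.515); φ = arcsin(p_z) ≈ -30.97°, λ = atan2(p_y, p_x) ≈ -34.21°.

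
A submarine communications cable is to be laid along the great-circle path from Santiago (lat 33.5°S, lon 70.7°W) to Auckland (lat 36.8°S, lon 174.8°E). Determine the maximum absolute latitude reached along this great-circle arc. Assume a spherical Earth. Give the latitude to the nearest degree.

The great circle lies in the plane with unit normal n̂ = (p₁ × p₂)/|p₁ × p₂|.
Here n̂_z ≈ -0.608; the vertex latitude is φ_max = arccos|n̂_z| ≈ 52.5°.
Check via Clairaut: cos φ_max = |cos φ₁| · sin C = cos(33.5°)·sin(133.1°) ≈ 0.608, again giving ≈ 52.5°.

≈ 53°S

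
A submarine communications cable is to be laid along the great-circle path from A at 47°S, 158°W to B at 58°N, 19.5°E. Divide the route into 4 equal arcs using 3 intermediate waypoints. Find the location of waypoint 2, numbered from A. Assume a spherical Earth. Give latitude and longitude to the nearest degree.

≈ 37°N, 149°W

Convert each endpoint to a unit vector on the sphere (x = cos φ cos λ, y = cos φ sin λ, z = sin φ).
The central angle between the endpoints is δ = arccos(p₁·p₂) ≈ 2.948 rad (168.9°).
Interpolate at f = 2/4 with slerp weights a = sin((1−f)δ)/sin δ ≈ 5.169, b = sin(fδ)/sin δ ≈ 5.169.
p = a·p₁ + b·p₂ ≈ (-0.686, -0.406, 0.603); φ = arcsin(p_z) ≈ 37.10°, λ = atan2(p_y, p_x) ≈ -149.39°.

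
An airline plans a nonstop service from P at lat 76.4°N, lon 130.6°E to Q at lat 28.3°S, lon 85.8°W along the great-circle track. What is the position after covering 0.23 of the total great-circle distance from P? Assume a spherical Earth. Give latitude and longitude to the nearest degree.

From cos δ = sin φ₁ sin φ₂ + cos φ₁ cos φ₂ cos Δλ, the central angle is δ ≈ 2.249 rad (128.9°).
Interpolate at f = 0.23 with slerp weights a = sin((1−f)δ)/sin δ ≈ 1.268, b = sin(fδ)/sin δ ≈ 0.635.
p = a·p₁ + b·p₂ ≈ (-0.153, -0.331, 0.931); φ = arcsin(p_z) ≈ 68.59°, λ = atan2(p_y, p_x) ≈ -114.79°.

≈ lat 69°N, lon 115°W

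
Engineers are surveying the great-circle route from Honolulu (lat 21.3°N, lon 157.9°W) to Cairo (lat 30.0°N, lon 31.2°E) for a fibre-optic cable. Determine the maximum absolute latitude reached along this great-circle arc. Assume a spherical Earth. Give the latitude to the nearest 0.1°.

The great circle lies in the plane with unit normal n̂ = (p₁ × p₂)/|p₁ × p₂|.
Here n̂_z ≈ -0.162; the vertex latitude is φ_max = arccos|n̂_z| ≈ 80.7°.
Check via Clairaut: cos φ_max = |cos φ₁| · sin C = cos(21.3°)·sin(10.0°) ≈ 0.162, again giving ≈ 80.7°.

≈ 80.7°N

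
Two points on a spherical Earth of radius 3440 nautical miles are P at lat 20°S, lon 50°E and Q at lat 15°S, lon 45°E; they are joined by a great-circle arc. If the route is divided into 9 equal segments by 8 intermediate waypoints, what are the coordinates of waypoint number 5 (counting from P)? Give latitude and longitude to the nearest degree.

From cos δ = sin φ₁ sin φ₂ + cos φ₁ cos φ₂ cos Δλ, the central angle is δ ≈ 0.121 rad (6.9°).
Interpolate at f = 5/9 with slerp weights a = sin((1−f)δ)/sin δ ≈ 0.445, b = sin(fδ)/sin δ ≈ 0.556.
p = a·p₁ + b·p₂ ≈ (0.649, 0.701, -0.296); φ = arcsin(p_z) ≈ -17.24°, λ = atan2(p_y, p_x) ≈ 47.19°.

≈ lat 17°S, lon 47°E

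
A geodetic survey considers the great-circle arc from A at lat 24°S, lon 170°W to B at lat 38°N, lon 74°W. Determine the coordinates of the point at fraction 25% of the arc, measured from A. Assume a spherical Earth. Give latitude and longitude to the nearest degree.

Write both endpoints as unit vectors p₁, p₂ with components (cos φ cos λ, cos φ sin λ, sin φ).
The central angle between the endpoints is δ = arccos(p₁·p₂) ≈ 1.903 rad (109.0°).
Interpolate at f = 0.25 with slerp weights a = sin((1−f)δ)/sin δ ≈ 1.047, b = sin(fδ)/sin δ ≈ 0.484.
p = a·p₁ + b·p₂ ≈ (-0.837, -0.533, -0.128); φ = arcsin(p_z) ≈ -7.33°, λ = atan2(p_y, p_x) ≈ -147.50°.

≈ lat 7°S, lon 148°W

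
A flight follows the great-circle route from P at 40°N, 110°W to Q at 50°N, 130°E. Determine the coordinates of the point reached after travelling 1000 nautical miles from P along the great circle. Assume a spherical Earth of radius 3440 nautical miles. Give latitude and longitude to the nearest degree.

The haversine formula gives a central angle δ ≈ 1.322 rad (75.7°) between the endpoints. The total great-circle distance is δ·R ≈ 1.322 × 3440 ≈ 4548 nmi, so the target fraction is f = 1000/4548 ≈ 0.220.
Interpolate at f ≈ 0.220 with slerp weights a = sin((1−f)δ)/sin δ ≈ 0.885, b = sin(fδ)/sin δ ≈ 0.296.
p = a·p₁ + b·p₂ ≈ (-0.354, -0.492, 0.796); φ = arcsin(p_z) ≈ 52.71°, λ = atan2(p_y, p_x) ≈ -125.77°.

≈ 53°N, 126°W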